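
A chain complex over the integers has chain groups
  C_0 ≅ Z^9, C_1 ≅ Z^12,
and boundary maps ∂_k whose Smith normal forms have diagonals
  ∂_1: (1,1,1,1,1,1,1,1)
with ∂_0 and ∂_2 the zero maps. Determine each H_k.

H_0: b_0 = 9 − 0 − 8 = 1; torsion from ∂_1 factors > 1: none. So H_0 ≅ Z.
H_1: b_1 = 12 − 8 − 0 = 4; torsion from ∂_2 factors > 1: none. So H_1 ≅ Z^4.

H_0 ≅ Z,  H_1 ≅ Z^4.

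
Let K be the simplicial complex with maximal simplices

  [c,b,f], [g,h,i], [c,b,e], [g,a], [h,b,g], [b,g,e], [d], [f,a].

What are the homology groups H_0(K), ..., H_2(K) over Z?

We work with the vertex ordering a < b < c < d < e < f < g < h < i. The simplices of K, each written with vertices in increasing order, are:

  0-simplices (9): a, b, c, d, e, f, g, h, i
  1-simplices (13): af, ag, bc, be, bf, bg, bh, ce, cf, eg, gh, gi, hi
  2-simplices (5): bce, bcf, beg, bgh, ghi

Hence C_0 ≅ Z^9, C_1 ≅ Z^13, C_2 ≅ Z^5.

Boundary ∂_1: C_1 → C_0 maps an edge to its endpoints' difference, ∂[p,q] = q − p.
This gives a 9×13 integer matrix of rank 7; reducing to Smith normal form yields diagonal entries (1,1,1,1,1,1,1).

Boundary ∂_2: C_2 → C_1 sends each 2-simplex [p,q,r] to [q,r] − [p,r] + [p,q]. For instance
  ∂ghi = hi − gi + gh,
  ∂bgh = gh − bh + bg.
This gives a 13×5 integer matrix of rank 5; reducing to Smith normal form yields diagonal entries (1,1,1,1,1).

From H_k ≅ ker(∂_k) / im(∂_{k+1}) we obtain:

  H_0: rank C_0 − rank ∂_1 = 9 − 7 = 2, and the invariant factors of ∂_1 are all 1, so H_0 ≅ Z^2.
  H_1: rank ker ∂_1 − rank ∂_2 = (13 − 7) − 5 = 1, and the invariant factors of ∂_2 are all 1, so H_1 ≅ Z.
  H_2: rank ker ∂_2 − rank ∂_3 = (5 − 5) − 0 = 0, and there is no ∂_3, so H_2 ≅ 0.

H_0 ≅ Z^2,  H_1 ≅ Z,  H_2 = 0.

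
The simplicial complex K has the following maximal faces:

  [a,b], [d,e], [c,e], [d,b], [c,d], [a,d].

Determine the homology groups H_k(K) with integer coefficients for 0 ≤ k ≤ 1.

Order the vertices as a < b < c < d < e. Listing each simplex with vertices in this order, K has dimension 1 with simplices:

  0-simplices (5): a, b, c, d, e
  1-simplices (6): ab, ad, bd, cd, ce, de

so the chain groups are C_0 ≅ Z^5, C_1 ≅ Z^6.

Boundary ∂_1: C_1 → C_0 maps an edge to its endpoints' difference, ∂[p,q] = q − p. For instance
  ∂ad = d − a.
The resulting 5×6 matrix has rank 4, and its Smith normal form has invariant factors (1,1,1,1).

Now H_k = ker ∂_k / im ∂_{k+1}, so:

  H_0: rank C_0 − rank ∂_1 = 5 − 4 = 1, and the invariant factors of ∂_1 are all 1, so H_0 ≅ Z.
  H_1: rank ker ∂_1 − rank ∂_2 = (6 − 4) − 0 = 2, and there is no ∂_2, so H_1 ≅ Z^2.

(K is a triangulation of a wedge of 2 circles.)

H_0 ≅ Z,  H_1 ≅ Z^2.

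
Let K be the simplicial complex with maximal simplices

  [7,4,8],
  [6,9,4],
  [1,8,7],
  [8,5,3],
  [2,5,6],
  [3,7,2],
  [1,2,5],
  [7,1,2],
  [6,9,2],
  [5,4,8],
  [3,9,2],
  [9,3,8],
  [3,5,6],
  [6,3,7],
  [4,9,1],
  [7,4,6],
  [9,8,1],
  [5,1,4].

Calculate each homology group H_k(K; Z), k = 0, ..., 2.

H_0 ≅ Z,  H_1 ≅ Z ⊕ Z/2,  H_2 = 0.

Order the vertices as 1 < 2 < 3 < 4 < 5 < 6 < 7 < 8 < 9. Listing each simplex with vertices in this order, K has dimension 2 with simplices:

  0-simplices (9): [1], [2], [3], [4], [5], [6], [7], [8], [9]
  1-simplices (27): (27 of them)
  2-simplices (18): [1,2,5], [1,2,7], [1,4,5], [1,4,9], [1,7,8], [1,8,9], [2,3,7], [2,3,9], [2,5,6], [2,6,9], [3,5,6], [3,5,8], [3,6,7], [3,8,9], [4,5,8], [4,6,7], [4,6,9], [4,7,8]

so the chain groups are C_0 ≅ Z^9, C_1 ≅ Z^27, C_2 ≅ Z^18.

∂_1: C_1 → C_0 sends each edge [p,q] (with p < q) to q − p. For instance
  ∂[1,5] = [5] − [1].
As a 9×27 matrix over Z this has rank 8, with invariant factors (1,1,1,1,1,1,1,1).

Boundary ∂_2: C_2 → C_1 acts by ∂[p,q,r] = [q,r] − [p,r] + [p,q]. For instance
  ∂[4,6,9] = [6,9] − [4,9] + [4,6],
  ∂[1,8,9] = [8,9] − [1,9] + [1,8].
The 27×18 boundary matrix has rank 18 and Smith normal form diag(1,1,1,1,1,1,1,1,1,1,1,1,1,1,1,1,1,2).

Computing H_k = (kernel of ∂_k) / (image of ∂_{k+1}):

  H_0: rank C_0 − rank ∂_1 = 9 − 8 = 1, and the invariant factors of ∂_1 are all 1, so H_0 ≅ Z.
  H_1: rank ker ∂_1 − rank ∂_2 = (27 − 8) − 18 = 1, and ∂_2 has invariant factor 2 > 1, so H_1 ≅ Z ⊕ Z/2.
  H_2: rank ker ∂_2 − rank ∂_3 = (18 − 18) − 0 = 0, and there is no ∂_3, so H_2 ≅ 0.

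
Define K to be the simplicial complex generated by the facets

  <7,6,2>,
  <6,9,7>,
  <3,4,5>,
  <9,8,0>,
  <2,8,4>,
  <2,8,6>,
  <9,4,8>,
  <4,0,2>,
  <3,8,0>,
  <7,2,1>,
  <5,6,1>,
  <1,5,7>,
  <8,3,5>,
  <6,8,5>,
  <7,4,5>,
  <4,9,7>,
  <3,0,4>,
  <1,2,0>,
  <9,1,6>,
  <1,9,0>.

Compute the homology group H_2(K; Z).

Fix the vertex order 0 < 1 < 2 < 3 < 4 < 5 < 6 < 7 < 8 < 9 and write every simplex with vertices in increasing order. Then dim K = 2 and the simplices of K are:

  0-simplices (10): [0], [1], [2], [3], [4], [5], [6], [7], [8], [9]
  1-simplices (30): (30 of them)
  2-simplices (20): (20 of them)

giving chain groups C_0 ≅ Z^10, C_1 ≅ Z^30, C_2 ≅ Z^20.

Boundary ∂_1: C_1 → C_0 maps an edge to its endpoints' difference, ∂[p,q] = q − p. For instance
  ∂[4,9] = [9] − [4].
The 10×30 boundary matrix has rank 9 and Smith normal form diag(1,1,1,1,1,1,1,1,1).

∂_2: C_2 → C_1 acts by ∂[p,q,r] = [q,r] − [p,r] + [p,q]. For instance
  ∂[2,4,8] = [4,8] − [2,8] + [2,4],
  ∂[4,7,9] = [7,9] − [4,9] + [4,7].
This gives a 30×20 integer matrix of rank 20; reducing to Smith normal form yields diagonal entries (1,1,1,1,1,1,1,1,1,1,1,1,1,1,1,1,1,1,1,2).

Computing H_k = (kernel of ∂_k) / (image of ∂_{k+1}):

  H_2: rank ker ∂_2 − rank ∂_3 = (20 − 20) − 0 = 0, and there is no ∂_3, so H_2 = 0.

(K is a triangulation of the Klein bottle.)

H_2 ≅ 0.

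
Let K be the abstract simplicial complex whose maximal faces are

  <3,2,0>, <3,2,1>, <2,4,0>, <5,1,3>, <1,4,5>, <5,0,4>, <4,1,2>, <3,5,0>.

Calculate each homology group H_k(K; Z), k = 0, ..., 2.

Order the vertices as 0 < 1 < 2 < 3 < 4 < 5. Listing each simplex with vertices in this order, K has dimension 2 with simplices:

  0-simplices (6): [0], [1], [2], [3], [4], [5]
  1-simplices (12): [0,2], [0,3], [0,4], [0,5], [1,2], [1,3], [1,4], [1,5], [2,3], [2,4], [3,5], [4,5]
  2-simplices (8): [0,2,3], [0,2,4], [0,3,5], [0,4,5], [1,2,3], [1,2,4], [1,3,5], [1,4,5]

so the chain groups are C_0 ≅ Z^6, C_1 ≅ Z^12, C_2 ≅ Z^8.

The boundary map ∂_1: C_1 → C_0 sends each edge [p,q] (with p < q) to q − p. For instance
  ∂[3,5] = [5] − [3].
As a 6×12 matrix over Z this has rank 5, with invariant factors (1,1,1,1,1).

∂_2: C_2 → C_1 acts by ∂[p,q,r] = [q,r] − [p,r] + [p,q]. For instance
  ∂[1,2,4] = [2,4] − [1,4] + [1,2],
  ∂[1,3,5] = [3,5] − [1,5] + [1,3].
The 12×8 boundary matrix has rank 7 and Smith normal form diag(1,1,1,1,1,1,1).

From H_k ≅ ker(∂_k) / im(∂_{k+1}) we obtain:

  H_0: rank C_0 − rank ∂_1 = 6 − 5 = 1, and the invariant factors of ∂_1 are all 1, so H_0 ≅ Z.
  H_1: rank ker ∂_1 − rank ∂_2 = (12 − 5) − 7 = 0, and the invariant factors of ∂_2 are all 1, so H_1 ≅ 0.
  H_2: rank ker ∂_2 − rank ∂_3 = (8 − 7) − 0 = 1, and there is no ∂_3, so H_2 ≅ Z.

H_0 ≅ Z,  H_1 = 0,  H_2 ≅ Z.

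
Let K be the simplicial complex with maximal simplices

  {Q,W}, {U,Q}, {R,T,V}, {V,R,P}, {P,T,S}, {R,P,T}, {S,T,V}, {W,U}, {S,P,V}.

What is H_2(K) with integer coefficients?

K has 8 vertices, 12 edges, 6 triangles.
rank ∂_2 = 5, rank ∂_3 = 0 ⇒ b_2 = 6 − 5 − 0 = 1. So H_2 ≅ Z.

H_2 ≅ Z.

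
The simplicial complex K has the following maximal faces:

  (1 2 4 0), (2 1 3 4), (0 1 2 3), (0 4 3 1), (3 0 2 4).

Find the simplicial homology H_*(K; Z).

H_0 ≅ Z,  H_1 = 0,  H_2 = 0,  H_3 ≅ Z.

K has 5 vertices, 10 edges, 10 triangles, 5 3-simplices.
rank ∂_0 = 0, rank ∂_1 = 4 ⇒ b_0 = 5 − 0 − 4 = 1; all invariant factors of ∂_1 are 1 so no torsion. So H_0 = Z.
rank ∂_1 = 4, rank ∂_2 = 6 ⇒ b_1 = 10 − 4 − 6 = 0; all invariant factors of ∂_2 are 1 so no torsion. So H_1 = 0.
rank ∂_2 = 6, rank ∂_3 = 4 ⇒ b_2 = 10 − 6 − 4 = 0; all invariant factors of ∂_3 are 1 so no torsion. So H_2 = 0.
rank ∂_3 = 4, rank ∂_4 = 0 ⇒ b_3 = 5 − 4 − 0 = 1. So H_3 = Z.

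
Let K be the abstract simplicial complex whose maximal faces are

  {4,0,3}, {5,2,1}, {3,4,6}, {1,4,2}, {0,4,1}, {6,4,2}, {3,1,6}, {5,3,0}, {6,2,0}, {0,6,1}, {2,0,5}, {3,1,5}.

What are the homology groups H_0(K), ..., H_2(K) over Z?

Fix the vertex order 0 < 1 < 2 < 3 < 4 < 5 < 6 and write every simplex with vertices in increasing order. Then dim K = 2 and the simplices of K are:

  0-simplices (7): [0], [1], [2], [3], [4], [5], [6]
  1-simplices (18): [0,1], [0,2], [0,3], [0,4], [0,5], [0,6], [1,2], [1,3], [1,4], [1,5], [1,6], [2,4], [2,5], [2,6], [3,4], [3,5], [3,6], [4,6]
  2-simplices (12): [0,1,4], [0,1,6], [0,2,5], [0,2,6], [0,3,4], [0,3,5], [1,2,4], [1,2,5], [1,3,5], [1,3,6], [2,4,6], [3,4,6]

Hence C_0 ≅ Z^7, C_1 ≅ Z^18, C_2 ≅ Z^12.

∂_1: C_1 → C_0 sends each edge [p,q] (with p < q) to q − p. For instance
  ∂[2,5] = [5] − [2].
This gives a 7×18 integer matrix of rank 6; reducing to Smith normal form yields diagonal entries (1,1,1,1,1,1).

The boundary map ∂_2: C_2 → C_1 maps a triangle to the signed sum of its edges. For instance
  ∂[1,3,6] = [3,6] − [1,6] + [1,3],
  ∂[0,1,4] = [1,4] − [0,4] + [0,1].
As a 18×12 matrix over Z this has rank 12, with invariant factors (1,1,1,1,1,1,1,1,1,1,1,2).

Reading off H_k = ker ∂_k / im ∂_{k+1}:

  H_0: rank C_0 − rank ∂_1 = 7 − 6 = 1, and the invariant factors of ∂_1 are all 1, so H_0 = Z.
  H_1: rank ker ∂_1 − rank ∂_2 = (18 − 6) − 12 = 0, and ∂_2 has invariant factor 2 > 1, so H_1 = Z/2.
  H_2: rank ker ∂_2 − rank ∂_3 = (12 − 12) − 0 = 0, and there is no ∂_3, so H_2 = 0.

As a check, the Euler characteristic is 7 − 18 + 12 = 1, which agrees with 1 − 0 + 0 = 1.

H_0 ≅ Z,  H_1 ≅ Z/2,  H_2 = 0.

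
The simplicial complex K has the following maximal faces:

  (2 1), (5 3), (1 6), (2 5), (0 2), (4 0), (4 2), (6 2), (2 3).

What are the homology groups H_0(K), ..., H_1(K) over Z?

H_0 ≅ Z,  H_1 ≅ Z^3.

We work with the vertex ordering 0 < 1 < 2 < 3 < 4 < 5 < 6. The simplices of K, each written with vertices in increasing order, are:

  0-simplices (7): [0], [1], [2], [3], [4], [5], [6]
  1-simplices (9): [0,2], [0,4], [1,2], [1,6], [2,3], [2,4], [2,5], [2,6], [3,5]

Hence C_0 ≅ Z^7, C_1 ≅ Z^9.

∂_1: C_1 → C_0 is given by ∂[p,q] = [q] − [p].
The 7×9 boundary matrix has rank 6 and Smith normal form diag(1,1,1,1,1,1).

Reading off H_k = ker ∂_k / im ∂_{k+1}:

  H_0: rank C_0 − rank ∂_1 = 7 − 6 = 1, and the invariant factors of ∂_1 are all 1, so H_0 = Z.
  H_1: rank ker ∂_1 − rank ∂_2 = (9 − 6) − 0 = 3, and there is no ∂_2, so H_1 = Z^3.

As a check, the Euler characteristic is 7 − 9 = -2, which agrees with 1 − 3 = -2.
(K is a triangulation of a wedge of 3 circles.)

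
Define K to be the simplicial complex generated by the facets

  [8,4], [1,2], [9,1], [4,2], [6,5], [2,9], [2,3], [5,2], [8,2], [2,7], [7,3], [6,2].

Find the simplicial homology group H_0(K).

Take the total order 1 < 2 < 3 < 4 < 5 < 6 < 7 < 8 < 9 on the vertex set. Then K (dimension 1) consists of the simplices:

  0-simplices (9): [1], [2], [3], [4], [5], [6], [7], [8], [9]
  1-simplices (12): [1,2], [1,9], [2,3], [2,4], [2,5], [2,6], [2,7], [2,8], [2,9], [3,7], [4,8], [5,6]

Hence C_0 ≅ Z^9, C_1 ≅ Z^12.

Boundary ∂_1: C_1 → C_0 is given by ∂[p,q] = [q] − [p].
The resulting 9×12 matrix has rank 8, and its Smith normal form has invariant factors (1,1,1,1,1,1,1,1).

From H_k ≅ ker(∂_k) / im(∂_{k+1}) we obtain:

  H_0: rank C_0 − rank ∂_1 = 9 − 8 = 1, and the invariant factors of ∂_1 are all 1, so H_0 ≅ Z.

H_0 ≅ Z.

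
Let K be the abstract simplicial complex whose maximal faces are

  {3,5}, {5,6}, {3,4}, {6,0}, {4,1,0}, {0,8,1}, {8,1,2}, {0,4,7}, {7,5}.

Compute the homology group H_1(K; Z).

Order the vertices as 0 < 1 < 2 < 3 < 4 < 5 < 6 < 7 < 8. Listing each simplex with vertices in this order, K has dimension 2 with simplices:

  0-simplices (9): [0], [1], [2], [3], [4], [5], [6], [7], [8]
  1-simplices (14): [0,1], [0,4], [0,6], [0,7], [0,8], [1,2], [1,4], [1,8], [2,8], [3,4], [3,5], [4,7], [5,6], [5,7]
  2-simplices (4): [0,1,4], [0,1,8], [0,4,7], [1,2,8]

giving chain groups C_0 ≅ Z^9, C_1 ≅ Z^14, C_2 ≅ Z^4.

∂_1: C_1 → C_0 sends each edge [p,q] (with p < q) to q − p. For instance
  ∂[0,7] = [7] − [0].
The 9×14 boundary matrix has rank 8 and Smith normal form diag(1,1,1,1,1,1,1,1).

Boundary ∂_2: C_2 → C_1 sends each 2-simplex [p,q,r] to [q,r] − [p,r] + [p,q]. For instance
  ∂[0,1,4] = [1,4] − [0,4] + [0,1],
  ∂[0,1,8] = [1,8] − [0,8] + [0,1].
This gives a 14×4 integer matrix of rank 4; reducing to Smith normal form yields diagonal entries (1,1,1,1).

Now H_k = ker ∂_k / im ∂_{k+1}, so:

  H_1: rank ker ∂_1 − rank ∂_2 = (14 − 8) − 4 = 2, and the invariant factors of ∂_2 are all 1, so H_1 = Z^2.

H_1 ≅ Z^2.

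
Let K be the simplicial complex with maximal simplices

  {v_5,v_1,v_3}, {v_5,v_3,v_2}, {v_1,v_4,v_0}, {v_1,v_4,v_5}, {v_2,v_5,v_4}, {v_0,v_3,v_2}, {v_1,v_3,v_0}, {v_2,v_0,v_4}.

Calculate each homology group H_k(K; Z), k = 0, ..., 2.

H_0 = Z,  H_1 = 0,  H_2 = Z.

Take the total order v_0 < v_1 < v_2 < v_3 < v_4 < v_5 on the vertex set. Then K (dimension 2) consists of the simplices:

  0-simplices (6): [v_0], [v_1], [v_2], [v_3], [v_4], [v_5]
  1-simplices (12): [v_0,v_1], [v_0,v_2], [v_0,v_3], [v_0,v_4], [v_1,v_3], [v_1,v_4], [v_1,v_5], [v_2,v_3], [v_2,v_4], [v_2,v_5], [v_3,v_5], [v_4,v_5]
  2-simplices (8): [v_0,v_1,v_3], [v_0,v_1,v_4], [v_0,v_2,v_3], [v_0,v_2,v_4], [v_1,v_3,v_5], [v_1,v_4,v_5], [v_2,v_3,v_5], [v_2,v_4,v_5]

so the chain groups are C_0 ≅ Z^6, C_1 ≅ Z^12, C_2 ≅ Z^8.

∂_1: C_1 → C_0 sends each edge [p,q] (with p < q) to q − p.
This gives a 6×12 integer matrix of rank 5; reducing to Smith normal form yields diagonal entries (1,1,1,1,1).

∂_2: C_2 → C_1 maps a triangle to the signed sum of its edges. For instance
  ∂[v_1,v_4,v_5] = [v_4,v_5] − [v_1,v_5] + [v_1,v_4],
  ∂[v_0,v_1,v_3] = [v_1,v_3] − [v_0,v_3] + [v_0,v_1].
The 12×8 boundary matrix has rank 7 and Smith normal form diag(1,1,1,1,1,1,1).

Computing H_k = (kernel of ∂_k) / (image of ∂_{k+1}):

  H_0: rank C_0 − rank ∂_1 = 6 − 5 = 1, and the invariant factors of ∂_1 are all 1, so H_0 = Z.
  H_1: rank ker ∂_1 − rank ∂_2 = (12 − 5) − 7 = 0, and the invariant factors of ∂_2 are all 1, so H_1 = 0.
  H_2: rank ker ∂_2 − rank ∂_3 = (8 − 7) − 0 = 1, and there is no ∂_3, so H_2 = Z.

(K is a triangulation of the 2-sphere S^2.)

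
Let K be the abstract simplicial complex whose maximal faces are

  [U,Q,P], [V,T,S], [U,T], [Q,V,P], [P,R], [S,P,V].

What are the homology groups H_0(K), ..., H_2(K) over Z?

H_0 = Z,  H_1 = Z,  H_2 = 0.

Order the vertices as P < Q < R < S < T < U < V. Listing each simplex with vertices in this order, K has dimension 2 with simplices:

  0-simplices (7): P, Q, R, S, T, U, V
  1-simplices (11): PQ, PR, PS, PU, PV, QU, QV, ST, SV, TU, TV
  2-simplices (4): PQU, PQV, PSV, STV

so the chain groups are C_0 ≅ Z^7, C_1 ≅ Z^11, C_2 ≅ Z^4.

∂_1: C_1 → C_0 sends each edge [p,q] (with p < q) to q − p.
The resulting 7×11 matrix has rank 6, and its Smith normal form has invariant factors (1,1,1,1,1,1).

Boundary ∂_2: C_2 → C_1 acts by ∂[p,q,r] = [q,r] − [p,r] + [p,q]. For instance
  ∂PQU = QU − PU + PQ,
  ∂STV = TV − SV + ST.
The 11×4 boundary matrix has rank 4 and Smith normal form diag(1,1,1,1).

Reading off H_k = ker ∂_k / im ∂_{k+1}:

  H_0: rank C_0 − rank ∂_1 = 7 − 6 = 1, and the invariant factors of ∂_1 are all 1, so H_0 = Z.
  H_1: rank ker ∂_1 − rank ∂_2 = (11 − 6) − 4 = 1, and the invariant factors of ∂_2 are all 1, so H_1 = Z.
  H_2: rank ker ∂_2 − rank ∂_3 = (4 − 4) − 0 = 0, and there is no ∂_3, so H_2 = 0.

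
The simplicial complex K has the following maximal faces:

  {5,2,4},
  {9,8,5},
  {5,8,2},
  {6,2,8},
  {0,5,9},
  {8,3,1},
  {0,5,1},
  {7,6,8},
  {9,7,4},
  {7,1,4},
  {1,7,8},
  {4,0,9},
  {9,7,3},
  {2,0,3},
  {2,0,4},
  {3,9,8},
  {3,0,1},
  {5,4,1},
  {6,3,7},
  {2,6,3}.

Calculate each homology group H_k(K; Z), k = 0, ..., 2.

H_0 = Z,  H_1 = Z ⊕ Z/2,  H_2 = 0.

K has 10 vertices, 30 edges, 20 triangles.
rank ∂_0 = 0, rank ∂_1 = 9 ⇒ b_0 = 10 − 0 − 9 = 1; all invariant factors of ∂_1 are 1 so no torsion. So H_0 ≅ Z.
rank ∂_1 = 9, rank ∂_2 = 20 ⇒ b_1 = 30 − 9 − 20 = 1; ∂_2 has invariant factor(s) [2] giving torsion. So H_1 ≅ Z ⊕ Z/2.
rank ∂_2 = 20, rank ∂_3 = 0 ⇒ b_2 = 20 − 20 − 0 = 0. So H_2 ≅ 0.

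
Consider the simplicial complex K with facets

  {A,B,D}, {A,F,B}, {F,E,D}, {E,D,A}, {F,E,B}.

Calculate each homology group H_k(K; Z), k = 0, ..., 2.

H_0 = Z,  H_1 = Z,  H_2 = 0.

Order the vertices as A < B < D < E < F. Listing each simplex with vertices in this order, K has dimension 2 with simplices:

  0-simplices (5): A, B, D, E, F
  1-simplices (10): AB, AD, AE, AF, BD, BE, BF, DE, DF, EF
  2-simplices (5): ABD, ABF, ADE, BEF, DEF

giving chain groups C_0 ≅ Z^5, C_1 ≅ Z^10, C_2 ≅ Z^5.

Boundary ∂_1: C_1 → C_0 maps an edge to its endpoints' difference, ∂[p,q] = q − p. For instance
  ∂AB = B − A.
This gives a 5×10 integer matrix of rank 4; reducing to Smith normal form yields diagonal entries (1,1,1,1).

∂_2: C_2 → C_1 maps a triangle to the signed sum of its edges. For instance
  ∂ADE = DE − AE + AD,
  ∂DEF = EF − DF + DE.
The resulting 10×5 matrix has rank 5, and its Smith normal form has invariant factors (1,1,1,1,1).

From H_k ≅ ker(∂_k) / im(∂_{k+1}) we obtain:

  H_0: rank C_0 − rank ∂_1 = 5 − 4 = 1, and the invariant factors of ∂_1 are all 1, so H_0 = Z.
  H_1: rank ker ∂_1 − rank ∂_2 = (10 − 4) − 5 = 1, and the invariant factors of ∂_2 are all 1, so H_1 = Z.
  H_2: rank ker ∂_2 − rank ∂_3 = (5 − 5) − 0 = 0, and there is no ∂_3, so H_2 = 0.

(K is a triangulation of the Möbius band.)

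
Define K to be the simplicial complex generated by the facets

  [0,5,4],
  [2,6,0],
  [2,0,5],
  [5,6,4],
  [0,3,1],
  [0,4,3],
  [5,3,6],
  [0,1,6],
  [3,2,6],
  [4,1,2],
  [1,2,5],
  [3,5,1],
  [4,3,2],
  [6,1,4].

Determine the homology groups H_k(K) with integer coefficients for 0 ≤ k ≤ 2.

H_0 = Z,  H_1 = Z^2,  H_2 = Z.

Order the vertices as 0 < 1 < 2 < 3 < 4 < 5 < 6. Listing each simplex with vertices in this order, K has dimension 2 with simplices:

  0-simplices (7): [0], [1], [2], [3], [4], [5], [6]
  1-simplices (21): [0,1], [0,2], [0,3], [0,4], [0,5], [0,6], [1,2], [1,3], [1,4], [1,5], [1,6], [2,3], [2,4], [2,5], [2,6], [3,4], [3,5], [3,6], [4,5], [4,6], [5,6]
  2-simplices (14): [0,1,3], [0,1,6], [0,2,5], [0,2,6], [0,3,4], [0,4,5], [1,2,4], [1,2,5], [1,3,5], [1,4,6], [2,3,4], [2,3,6], [3,5,6], [4,5,6]

giving chain groups C_0 ≅ Z^7, C_1 ≅ Z^21, C_2 ≅ Z^14.

Boundary ∂_1: C_1 → C_0 maps an edge to its endpoints' difference, ∂[p,q] = q − p. For instance
  ∂[0,6] = [6] − [0].
The resulting 7×21 matrix has rank 6, and its Smith normal form has invariant factors (1,1,1,1,1,1).

The boundary map ∂_2: C_2 → C_1 sends each 2-simplex [p,q,r] to [q,r] − [p,r] + [p,q]. For instance
  ∂[1,2,5] = [2,5] − [1,5] + [1,2],
  ∂[2,3,6] = [3,6] − [2,6] + [2,3].
The 21×14 boundary matrix has rank 13 and Smith normal form diag(1,1,1,1,1,1,1,1,1,1,1,1,1).

Reading off H_k = ker ∂_k / im ∂_{k+1}:

  H_0: rank C_0 − rank ∂_1 = 7 − 6 = 1, and the invariant factors of ∂_1 are all 1, so H_0 = Z.
  H_1: rank ker ∂_1 − rank ∂_2 = (21 − 6) − 13 = 2, and the invariant factors of ∂_2 are all 1, so H_1 = Z^2.
  H_2: rank ker ∂_2 − rank ∂_3 = (14 − 13) − 0 = 1, and there is no ∂_3, so H_2 = Z.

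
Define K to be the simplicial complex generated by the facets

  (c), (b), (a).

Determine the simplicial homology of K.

Take the total order a < b < c on the vertex set. Then K (dimension 0) consists of the simplices:

  0-simplices (3): a, b, c

so the chain groups are C_0 ≅ Z^3.

From H_k ≅ ker(∂_k) / im(∂_{k+1}) we obtain:

  H_0: rank C_0 − rank ∂_1 = 3 − 0 = 3, and there is no ∂_1, so H_0 = Z^3.

H_0 = Z^3.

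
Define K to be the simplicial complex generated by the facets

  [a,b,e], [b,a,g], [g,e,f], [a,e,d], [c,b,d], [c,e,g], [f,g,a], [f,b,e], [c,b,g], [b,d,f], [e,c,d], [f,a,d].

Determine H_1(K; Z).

We work with the vertex ordering a < b < c < d < e < f < g. The simplices of K, each written with vertices in increasing order, are:

  0-simplices (7): a, b, c, d, e, f, g
  1-simplices (18): ab, ad, ae, af, ag, bc, bd, be, bf, bg, cd, ce, cg, de, df, ef, eg, fg
  2-simplices (12): abe, abg, ade, adf, afg, bcd, bcg, bdf, bef, cde, ceg, efg

so the chain groups are C_0 ≅ Z^7, C_1 ≅ Z^18, C_2 ≅ Z^12.

Boundary ∂_1: C_1 → C_0 sends each edge [p,q] (with p < q) to q − p. For instance
  ∂cg = g − c.
As a 7×18 matrix over Z this has rank 6, with invariant factors (1,1,1,1,1,1).

The boundary map ∂_2: C_2 → C_1 sends each 2-simplex [p,q,r] to [q,r] − [p,r] + [p,q]. For instance
  ∂cde = de − ce + cd,
  ∂ade = de − ae + ad.
The resulting 18×12 matrix has rank 12, and its Smith normal form has invariant factors (1,1,1,1,1,1,1,1,1,1,1,2).

Computing H_k = (kernel of ∂_k) / (image of ∂_{k+1}):

  H_1: rank ker ∂_1 − rank ∂_2 = (18 − 6) − 12 = 0, and ∂_2 has invariant factor 2 > 1, so H_1 = Z/2Z.

H_1 ≅ Z/2Z.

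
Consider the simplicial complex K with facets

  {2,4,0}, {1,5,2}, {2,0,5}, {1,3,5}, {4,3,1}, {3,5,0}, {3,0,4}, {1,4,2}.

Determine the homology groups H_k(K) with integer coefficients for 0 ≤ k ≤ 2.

H_0 = Z,  H_1 = 0,  H_2 = Z.

We work with the vertex ordering 0 < 1 < 2 < 3 < 4 < 5. The simplices of K, each written with vertices in increasing order, are:

  0-simplices (6): [0], [1], [2], [3], [4], [5]
  1-simplices (12): [0,2], [0,3], [0,4], [0,5], [1,2], [1,3], [1,4], [1,5], [2,4], [2,5], [3,4], [3,5]
  2-simplices (8): [0,2,4], [0,2,5], [0,3,4], [0,3,5], [1,2,4], [1,2,5], [1,3,4], [1,3,5]

Hence C_0 ≅ Z^6, C_1 ≅ Z^12, C_2 ≅ Z^8.

Boundary ∂_1: C_1 → C_0 maps an edge to its endpoints' difference, ∂[p,q] = q − p. For instance
  ∂[0,5] = [5] − [0].
As a 6×12 matrix over Z this has rank 5, with invariant factors (1,1,1,1,1).

Boundary ∂_2: C_2 → C_1 maps a triangle to the signed sum of its edges. For instance
  ∂[0,3,5] = [3,5] − [0,5] + [0,3],
  ∂[1,3,5] = [3,5] − [1,5] + [1,3].
As a 12×8 matrix over Z this has rank 7, with invariant factors (1,1,1,1,1,1,1).

Reading off H_k = ker ∂_k / im ∂_{k+1}:

  H_0: rank C_0 − rank ∂_1 = 6 − 5 = 1, and the invariant factors of ∂_1 are all 1, so H_0 = Z.
  H_1: rank ker ∂_1 − rank ∂_2 = (12 − 5) − 7 = 0, and the invariant factors of ∂_2 are all 1, so H_1 = 0.
  H_2: rank ker ∂_2 − rank ∂_3 = (8 − 7) − 0 = 1, and there is no ∂_3, so H_2 = Z.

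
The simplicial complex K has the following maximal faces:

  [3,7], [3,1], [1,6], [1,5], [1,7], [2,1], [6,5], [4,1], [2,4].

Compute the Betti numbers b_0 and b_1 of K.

b_0 = 1, b_1 = 3.

Fix the vertex order 1 < 2 < 3 < 4 < 5 < 6 < 7 and write every simplex with vertices in increasing order. Then dim K = 1 and the simplices of K are:

  0-simplices (7): [1], [2], [3], [4], [5], [6], [7]
  1-simplices (9): [1,2], [1,3], [1,4], [1,5], [1,6], [1,7], [2,4], [3,7], [5,6]

giving chain groups C_0 ≅ Z^7, C_1 ≅ Z^9.

Boundary ∂_1: C_1 → C_0 sends each edge [p,q] (with p < q) to q − p.
This gives a 7×9 integer matrix of rank 6; reducing to Smith normal form yields diagonal entries (1,1,1,1,1,1).

Computing H_k = (kernel of ∂_k) / (image of ∂_{k+1}):

  H_0: rank C_0 − rank ∂_1 = 7 − 6 = 1, and the invariant factors of ∂_1 are all 1, so H_0 ≅ Z.
  H_1: rank ker ∂_1 − rank ∂_2 = (9 − 6) − 0 = 3, and there is no ∂_2, so H_1 ≅ Z^3.

As a check, the Euler characteristic is 7 − 9 = -2, which agrees with 1 − 3 = -2.
(K is a triangulation of a wedge of 3 circles.)

Hence the Betti numbers are b_0 = 1, b_1 = 3.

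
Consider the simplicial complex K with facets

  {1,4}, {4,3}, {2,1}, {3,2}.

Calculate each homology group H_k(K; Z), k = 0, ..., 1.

H_0 ≅ Z,  H_1 ≅ Z.

Take the total order 1 < 2 < 3 < 4 on the vertex set. Then K (dimension 1) consists of the simplices:

  0-simplices (4): [1], [2], [3], [4]
  1-simplices (4): [1,2], [1,4], [2,3], [3,4]

Hence C_0 ≅ Z^4, C_1 ≅ Z^4.

Boundary ∂_1: C_1 → C_0 sends each edge [p,q] (with p < q) to q − p.
The resulting 4×4 matrix has rank 3, and its Smith normal form has invariant factors (1,1,1).

From H_k ≅ ker(∂_k) / im(∂_{k+1}) we obtain:

  H_0: rank C_0 − rank ∂_1 = 4 − 3 = 1, and the invariant factors of ∂_1 are all 1, so H_0 = Z.
  H_1: rank ker ∂_1 − rank ∂_2 = (4 − 3) − 0 = 1, and there is no ∂_2, so H_1 = Z.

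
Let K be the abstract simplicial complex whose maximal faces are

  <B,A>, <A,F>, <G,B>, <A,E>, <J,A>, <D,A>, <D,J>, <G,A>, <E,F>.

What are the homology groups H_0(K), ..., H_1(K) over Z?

K has 7 vertices, 9 edges.
rank ∂_0 = 0, rank ∂_1 = 6 ⇒ b_0 = 7 − 0 − 6 = 1; all invariant factors of ∂_1 are 1 so no torsion. So H_0 ≅ Z.
rank ∂_1 = 6, rank ∂_2 = 0 ⇒ b_1 = 9 − 6 − 0 = 3. So H_1 ≅ Z^3.

H_0 ≅ Z,  H_1 ≅ Z^3.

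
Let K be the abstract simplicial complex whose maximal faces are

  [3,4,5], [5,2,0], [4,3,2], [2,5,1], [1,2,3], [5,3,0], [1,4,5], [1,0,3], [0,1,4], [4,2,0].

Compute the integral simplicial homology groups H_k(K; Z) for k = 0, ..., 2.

H_0 ≅ Z,  H_1 ≅ Z/2,  H_2 = 0.

We work with the vertex ordering 0 < 1 < 2 < 3 < 4 < 5. The simplices of K, each written with vertices in increasing order, are:

  0-simplices (6): [0], [1], [2], [3], [4], [5]
  1-simplices (15): [0,1], [0,2], [0,3], [0,4], [0,5], [1,2], [1,3], [1,4], [1,5], [2,3], [2,4], [2,5], [3,4], [3,5], [4,5]
  2-simplices (10): [0,1,3], [0,1,4], [0,2,4], [0,2,5], [0,3,5], [1,2,3], [1,2,5], [1,4,5], [2,3,4], [3,4,5]

Hence C_0 ≅ Z^6, C_1 ≅ Z^15, C_2 ≅ Z^10.

∂_1: C_1 → C_0 maps an edge to its endpoints' difference, ∂[p,q] = q − p. For instance
  ∂[1,4] = [4] − [1].
As a 6×15 matrix over Z this has rank 5, with invariant factors (1,1,1,1,1).

Boundary ∂_2: C_2 → C_1 acts by ∂[p,q,r] = [q,r] − [p,r] + [p,q]. For instance
  ∂[0,1,3] = [1,3] − [0,3] + [0,1],
  ∂[0,1,4] = [1,4] − [0,4] + [0,1].
This gives a 15×10 integer matrix of rank 10; reducing to Smith normal form yields diagonal entries (1,1,1,1,1,1,1,1,1,2).

Now H_k = ker ∂_k / im ∂_{k+1}, so:

  H_0: rank C_0 − rank ∂_1 = 6 − 5 = 1, and the invariant factors of ∂_1 are all 1, so H_0 ≅ Z.
  H_1: rank ker ∂_1 − rank ∂_2 = (15 − 5) − 10 = 0, and ∂_2 has invariant factor 2 > 1, so H_1 ≅ Z/2.
  H_2: rank ker ∂_2 − rank ∂_3 = (10 − 10) − 0 = 0, and there is no ∂_3, so H_2 ≅ 0.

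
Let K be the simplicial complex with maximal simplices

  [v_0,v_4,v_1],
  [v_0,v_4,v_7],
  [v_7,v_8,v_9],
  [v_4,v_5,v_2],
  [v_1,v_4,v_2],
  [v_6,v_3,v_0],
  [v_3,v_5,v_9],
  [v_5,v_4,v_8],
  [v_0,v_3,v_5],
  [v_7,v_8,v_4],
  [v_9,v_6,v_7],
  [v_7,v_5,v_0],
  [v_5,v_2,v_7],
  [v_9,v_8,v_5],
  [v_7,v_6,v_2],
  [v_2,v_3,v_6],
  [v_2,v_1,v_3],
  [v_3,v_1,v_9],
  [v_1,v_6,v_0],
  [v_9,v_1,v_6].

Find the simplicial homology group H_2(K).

H_2 = 0.

We work with the vertex ordering v_0 < v_1 < v_2 < v_3 < v_4 < v_5 < v_6 < v_7 < v_8 < v_9. The simplices of K, each written with vertices in increasing order, are:

  0-simplices (10): [v_0], [v_1], [v_2], [v_3], [v_4], [v_5], [v_6], [v_7], [v_8], [v_9]
  1-simplices (30): (30 of them)
  2-simplices (20): (20 of them)

Hence C_0 ≅ Z^10, C_1 ≅ Z^30, C_2 ≅ Z^20.

Boundary ∂_1: C_1 → C_0 sends each edge [p,q] (with p < q) to q − p. For instance
  ∂[v_7,v_8] = [v_8] − [v_7].
The resulting 10×30 matrix has rank 9, and its Smith normal form has invariant factors (1,1,1,1,1,1,1,1,1).

The boundary map ∂_2: C_2 → C_1 sends each 2-simplex [p,q,r] to [q,r] − [p,r] + [p,q]. For instance
  ∂[v_0,v_1,v_4] = [v_1,v_4] − [v_0,v_4] + [v_0,v_1],
  ∂[v_2,v_3,v_6] = [v_3,v_6] − [v_2,v_6] + [v_2,v_3].
This gives a 30×20 integer matrix of rank 20; reducing to Smith normal form yields diagonal entries (1,1,1,1,1,1,1,1,1,1,1,1,1,1,1,1,1,1,1,2).

Reading off H_k = ker ∂_k / im ∂_{k+1}:

  H_2: rank ker ∂_2 − rank ∂_3 = (20 − 20) − 0 = 0, and there is no ∂_3, so H_2 = 0.

(K is a triangulation of the Klein bottle.)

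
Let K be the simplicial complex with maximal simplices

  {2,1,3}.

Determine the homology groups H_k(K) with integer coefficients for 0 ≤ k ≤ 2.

H_0 ≅ Z,  H_1 = 0,  H_2 = 0.

Fix the vertex order 1 < 2 < 3 and write every simplex with vertices in increasing order. Then dim K = 2 and the simplices of K are:

  0-simplices (3): [1], [2], [3]
  1-simplices (3): [1,2], [1,3], [2,3]
  2-simplices (1): [1,2,3]

so the chain groups are C_0 ≅ Z^3, C_1 ≅ Z^3, C_2 ≅ Z^1.

∂_1: C_1 → C_0 is given by ∂[p,q] = [q] − [p]. For instance
  ∂[2,3] = [3] − [2].
This gives a 3×3 integer matrix of rank 2; reducing to Smith normal form yields diagonal entries (1,1).

Boundary ∂_2: C_2 → C_1 maps a triangle to the signed sum of its edges. For instance
  ∂[1,2,3] = [2,3] − [1,3] + [1,2].
As a 3×1 matrix over Z this has rank 1, with invariant factors (1).

Reading off H_k = ker ∂_k / im ∂_{k+1}:

  H_0: rank C_0 − rank ∂_1 = 3 − 2 = 1, and the invariant factors of ∂_1 are all 1, so H_0 = Z.
  H_1: rank ker ∂_1 − rank ∂_2 = (3 − 2) − 1 = 0, and the invariant factors of ∂_2 are all 1, so H_1 = 0.
  H_2: rank ker ∂_2 − rank ∂_3 = (1 − 1) − 0 = 0, and there is no ∂_3, so H_2 = 0.

As a check, the Euler characteristic is 3 − 3 + 1 = 1, which agrees with 1 − 0 + 0 = 1.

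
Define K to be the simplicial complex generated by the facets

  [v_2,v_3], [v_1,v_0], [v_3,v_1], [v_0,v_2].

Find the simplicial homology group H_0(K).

H_0 = Z.

Order the vertices as v_0 < v_1 < v_2 < v_3. Listing each simplex with vertices in this order, K has dimension 1 with simplices:

  0-simplices (4): [v_0], [v_1], [v_2], [v_3]
  1-simplices (4): [v_0,v_1], [v_0,v_2], [v_1,v_3], [v_2,v_3]

giving chain groups C_0 ≅ Z^4, C_1 ≅ Z^4.

∂_1: C_1 → C_0 is given by ∂[p,q] = [q] − [p]. For instance
  ∂[v_2,v_3] = [v_3] − [v_2].
The resulting 4×4 matrix has rank 3, and its Smith normal form has invariant factors (1,1,1).

Now H_k = ker ∂_k / im ∂_{k+1}, so:

  H_0: rank C_0 − rank ∂_1 = 4 − 3 = 1, and the invariant factors of ∂_1 are all 1, so H_0 = Z.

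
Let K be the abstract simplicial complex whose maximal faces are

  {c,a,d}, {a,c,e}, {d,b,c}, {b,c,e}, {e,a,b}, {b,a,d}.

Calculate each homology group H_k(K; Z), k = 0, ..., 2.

H_0 = Z,  H_1 = 0,  H_2 = Z.

Fix the vertex order a < b < c < d < e and write every simplex with vertices in increasing order. Then dim K = 2 and the simplices of K are:

  0-simplices (5): a, b, c, d, e
  1-simplices (9): ab, ac, ad, ae, bc, bd, be, cd, ce
  2-simplices (6): abd, abe, acd, ace, bcd, bce

so the chain groups are C_0 ≅ Z^5, C_1 ≅ Z^9, C_2 ≅ Z^6.

Boundary ∂_1: C_1 → C_0 maps an edge to its endpoints' difference, ∂[p,q] = q − p.
As a 5×9 matrix over Z this has rank 4, with invariant factors (1,1,1,1).

The boundary map ∂_2: C_2 → C_1 maps a triangle to the signed sum of its edges. For instance
  ∂bce = ce − be + bc,
  ∂ace = ce − ae + ac.
As a 9×6 matrix over Z this has rank 5, with invariant factors (1,1,1,1,1).

Now H_k = ker ∂_k / im ∂_{k+1}, so:

  H_0: rank C_0 − rank ∂_1 = 5 − 4 = 1, and the invariant factors of ∂_1 are all 1, so H_0 ≅ Z.
  H_1: rank ker ∂_1 − rank ∂_2 = (9 − 4) − 5 = 0, and the invariant factors of ∂_2 are all 1, so H_1 ≅ 0.
  H_2: rank ker ∂_2 − rank ∂_3 = (6 − 5) − 0 = 1, and there is no ∂_3, so H_2 ≅ Z.

As a check, the Euler characteristic is 5 − 9 + 6 = 2, which agrees with 1 − 0 + 1 = 2.
(K is a triangulation of the 2-sphere S^2.)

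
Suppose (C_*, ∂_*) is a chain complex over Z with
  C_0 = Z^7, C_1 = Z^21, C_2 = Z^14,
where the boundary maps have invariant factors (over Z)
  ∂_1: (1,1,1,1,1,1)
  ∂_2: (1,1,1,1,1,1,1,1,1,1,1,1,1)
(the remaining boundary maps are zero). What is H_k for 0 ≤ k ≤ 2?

H_0: b_0 = 7 − 0 − 6 = 1; torsion from ∂_1 factors > 1: none. So H_0 ≅ Z.
H_1: b_1 = 21 − 6 − 13 = 2; torsion from ∂_2 factors > 1: none. So H_1 ≅ Z^2.
H_2: b_2 = 14 − 13 − 0 = 1; torsion from ∂_3 factors > 1: none. So H_2 ≅ Z.

H_0 ≅ Z,  H_1 ≅ Z^2,  H_2 ≅ Z.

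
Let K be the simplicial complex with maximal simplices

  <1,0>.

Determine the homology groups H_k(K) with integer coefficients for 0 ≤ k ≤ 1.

H_0 = Z,  H_1 = 0.

Take the total order 0 < 1 on the vertex set. Then K (dimension 1) consists of the simplices:

  0-simplices (2): [0], [1]
  1-simplices (1): [0,1]

giving chain groups C_0 ≅ Z^2, C_1 ≅ Z^1.

Boundary ∂_1: C_1 → C_0 sends each edge [p,q] (with p < q) to q − p. For instance
  ∂[0,1] = [1] − [0].
As a 2×1 matrix over Z this has rank 1, with invariant factors (1).

Computing H_k = (kernel of ∂_k) / (image of ∂_{k+1}):

  H_0: rank C_0 − rank ∂_1 = 2 − 1 = 1, and the invariant factors of ∂_1 are all 1, so H_0 ≅ Z.
  H_1: rank ker ∂_1 − rank ∂_2 = (1 − 1) − 0 = 0, and there is no ∂_2, so H_1 ≅ 0.

As a check, the Euler characteristic is 2 − 1 = 1, which agrees with 1 − 0 = 1.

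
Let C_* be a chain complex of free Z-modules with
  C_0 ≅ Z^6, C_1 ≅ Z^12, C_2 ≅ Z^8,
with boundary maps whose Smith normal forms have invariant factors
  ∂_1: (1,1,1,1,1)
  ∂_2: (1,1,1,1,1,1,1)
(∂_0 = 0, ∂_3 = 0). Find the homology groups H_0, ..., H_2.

H_0: b_0 = 6 − 0 − 5 = 1; torsion from ∂_1 factors > 1: none. So H_0 ≅ Z.
H_1: b_1 = 12 − 5 − 7 = 0; torsion from ∂_2 factors > 1: none. So H_1 ≅ 0.
H_2: b_2 = 8 − 7 − 0 = 1; torsion from ∂_3 factors > 1: none. So H_2 ≅ Z.

H_0 ≅ Z,  H_1 = 0,  H_2 ≅ Z.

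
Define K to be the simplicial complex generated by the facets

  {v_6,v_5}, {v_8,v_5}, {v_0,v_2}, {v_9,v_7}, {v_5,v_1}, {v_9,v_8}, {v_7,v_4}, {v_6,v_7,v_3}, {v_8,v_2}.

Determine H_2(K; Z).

H_2 = 0.

Fix the vertex order v_0 < v_1 < v_2 < v_3 < v_4 < v_5 < v_6 < v_7 < v_8 < v_9 and write every simplex with vertices in increasing order. Then dim K = 2 and the simplices of K are:

  0-simplices (10): [v_0], [v_1], [v_2], [v_3], [v_4], [v_5], [v_6], [v_7], [v_8], [v_9]
  1-simplices (11): [v_0,v_2], [v_1,v_5], [v_2,v_8], [v_3,v_6], [v_3,v_7], [v_4,v_7], [v_5,v_6], [v_5,v_8], [v_6,v_7], [v_7,v_9], [v_8,v_9]
  2-simplices (1): [v_3,v_6,v_7]

Hence C_0 ≅ Z^10, C_1 ≅ Z^11, C_2 ≅ Z^1.

Boundary ∂_1: C_1 → C_0 is given by ∂[p,q] = [q] − [p].
This gives a 10×11 integer matrix of rank 9; reducing to Smith normal form yields diagonal entries (1,1,1,1,1,1,1,1,1).

The boundary map ∂_2: C_2 → C_1 sends each 2-simplex [p,q,r] to [q,r] − [p,r] + [p,q]. For instance
  ∂[v_3,v_6,v_7] = [v_6,v_7] − [v_3,v_7] + [v_3,v_6].
The 11×1 boundary matrix has rank 1 and Smith normal form diag(1).

Computing H_k = (kernel of ∂_k) / (image of ∂_{k+1}):

  H_2: rank ker ∂_2 − rank ∂_3 = (1 − 1) − 0 = 0, and there is no ∂_3, so H_2 = 0.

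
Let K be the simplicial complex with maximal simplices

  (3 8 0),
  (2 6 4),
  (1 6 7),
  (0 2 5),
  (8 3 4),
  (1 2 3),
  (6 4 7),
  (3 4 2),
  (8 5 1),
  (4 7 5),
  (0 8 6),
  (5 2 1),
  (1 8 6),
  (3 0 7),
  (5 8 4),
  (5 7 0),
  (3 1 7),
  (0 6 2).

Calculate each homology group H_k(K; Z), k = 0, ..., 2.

H_0 ≅ Z,  H_1 ≅ Z^2,  H_2 ≅ Z.

K has 9 vertices, 27 edges, 18 triangles.
rank ∂_0 = 0, rank ∂_1 = 8 ⇒ b_0 = 9 − 0 − 8 = 1; all invariant factors of ∂_1 are 1 so no torsion. So H_0 = Z.
rank ∂_1 = 8, rank ∂_2 = 17 ⇒ b_1 = 27 − 8 − 17 = 2; all invariant factors of ∂_2 are 1 so no torsion. So H_1 = Z^2.
rank ∂_2 = 17, rank ∂_3 = 0 ⇒ b_2 = 18 − 17 − 0 = 1. So H_2 = Z.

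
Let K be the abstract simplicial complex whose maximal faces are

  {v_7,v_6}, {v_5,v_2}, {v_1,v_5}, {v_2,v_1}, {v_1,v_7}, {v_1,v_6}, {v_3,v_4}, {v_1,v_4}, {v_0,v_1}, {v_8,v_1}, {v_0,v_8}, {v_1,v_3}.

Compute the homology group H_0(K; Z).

Fix the vertex order v_0 < v_1 < v_2 < v_3 < v_4 < v_5 < v_6 < v_7 < v_8 and write every simplex with vertices in increasing order. Then dim K = 1 and the simplices of K are:

  0-simplices (9): [v_0], [v_1], [v_2], [v_3], [v_4], [v_5], [v_6], [v_7], [v_8]
  1-simplices (12): [v_0,v_1], [v_0,v_8], [v_1,v_2], [v_1,v_3], [v_1,v_4], [v_1,v_5], [v_1,v_6], [v_1,v_7], [v_1,v_8], [v_2,v_5], [v_3,v_4], [v_6,v_7]

giving chain groups C_0 ≅ Z^9, C_1 ≅ Z^12.

The boundary map ∂_1: C_1 → C_0 sends each edge [p,q] (with p < q) to q − p. For instance
  ∂[v_1,v_5] = [v_5] − [v_1].
This gives a 9×12 integer matrix of rank 8; reducing to Smith normal form yields diagonal entries (1,1,1,1,1,1,1,1).

From H_k ≅ ker(∂_k) / im(∂_{k+1}) we obtain:

  H_0: rank C_0 − rank ∂_1 = 9 − 8 = 1, and the invariant factors of ∂_1 are all 1, so H_0 = Z.

H_0 = Z.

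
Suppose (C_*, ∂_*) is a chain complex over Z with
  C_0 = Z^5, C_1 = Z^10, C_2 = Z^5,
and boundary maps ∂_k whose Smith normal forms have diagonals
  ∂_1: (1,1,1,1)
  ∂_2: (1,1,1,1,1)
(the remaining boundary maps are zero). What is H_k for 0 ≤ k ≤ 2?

H_0 ≅ Z,  H_1 ≅ Z,  H_2 = 0.

H_0: b_0 = 5 − 0 − 4 = 1; torsion from ∂_1 factors > 1: none. So H_0 ≅ Z.
H_1: b_1 = 10 − 4 − 5 = 1; torsion from ∂_2 factors > 1: none. So H_1 ≅ Z.
H_2: b_2 = 5 − 5 − 0 = 0; torsion from ∂_3 factors > 1: none. So H_2 ≅ 0.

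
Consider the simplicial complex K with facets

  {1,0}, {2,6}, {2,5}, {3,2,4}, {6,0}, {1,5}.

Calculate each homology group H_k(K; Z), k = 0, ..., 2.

Take the total order 0 < 1 < 2 < 3 < 4 < 5 < 6 on the vertex set. Then K (dimension 2) consists of the simplices:

  0-simplices (7): [0], [1], [2], [3], [4], [5], [6]
  1-simplices (8): [0,1], [0,6], [1,5], [2,3], [2,4], [2,5], [2,6], [3,4]
  2-simplices (1): [2,3,4]

giving chain groups C_0 ≅ Z^7, C_1 ≅ Z^8, C_2 ≅ Z^1.

The boundary map ∂_1: C_1 → C_0 is given by ∂[p,q] = [q] − [p].
The resulting 7×8 matrix has rank 6, and its Smith normal form has invariant factors (1,1,1,1,1,1).

∂_2: C_2 → C_1 acts by ∂[p,q,r] = [q,r] − [p,r] + [p,q]. For instance
  ∂[2,3,4] = [3,4] − [2,4] + [2,3].
As a 8×1 matrix over Z this has rank 1, with invariant factors (1).

Reading off H_k = ker ∂_k / im ∂_{k+1}:

  H_0: rank C_0 − rank ∂_1 = 7 − 6 = 1, and the invariant factors of ∂_1 are all 1, so H_0 = Z.
  H_1: rank ker ∂_1 − rank ∂_2 = (8 − 6) − 1 = 1, and the invariant factors of ∂_2 are all 1, so H_1 = Z.
  H_2: rank ker ∂_2 − rank ∂_3 = (1 − 1) − 0 = 0, and there is no ∂_3, so H_2 = 0.

As a check, the Euler characteristic is 7 − 8 + 1 = 0, which agrees with 1 − 1 + 0 = 0.

H_0 ≅ Z,  H_1 ≅ Z,  H_2 = 0.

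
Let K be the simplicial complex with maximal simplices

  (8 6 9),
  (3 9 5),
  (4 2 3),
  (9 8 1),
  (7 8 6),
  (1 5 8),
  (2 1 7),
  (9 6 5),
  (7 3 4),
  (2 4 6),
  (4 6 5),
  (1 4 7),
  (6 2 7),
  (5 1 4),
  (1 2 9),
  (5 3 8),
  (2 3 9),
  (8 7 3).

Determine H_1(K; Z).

Take the total order 1 < 2 < 3 < 4 < 5 < 6 < 7 < 8 < 9 on the vertex set. Then K (dimension 2) consists of the simplices:

  0-simplices (9): [1], [2], [3], [4], [5], [6], [7], [8], [9]
  1-simplices (27): (27 of them)
  2-simplices (18): [1,2,7], [1,2,9], [1,4,5], [1,4,7], [1,5,8], [1,8,9], [2,3,4], [2,3,9], [2,4,6], [2,6,7], [3,4,7], [3,5,8], [3,5,9], [3,7,8], [4,5,6], [5,6,9], [6,7,8], [6,8,9]

giving chain groups C_0 ≅ Z^9, C_1 ≅ Z^27, C_2 ≅ Z^18.

∂_1: C_1 → C_0 sends each edge [p,q] (with p < q) to q − p.
As a 9×27 matrix over Z this has rank 8, with invariant factors (1,1,1,1,1,1,1,1).

∂_2: C_2 → C_1 sends each 2-simplex [p,q,r] to [q,r] − [p,r] + [p,q]. For instance
  ∂[3,7,8] = [7,8] − [3,8] + [3,7],
  ∂[1,5,8] = [5,8] − [1,8] + [1,5].
The 27×18 boundary matrix has rank 18 and Smith normal form diag(1,1,1,1,1,1,1,1,1,1,1,1,1,1,1,1,1,2).

Now H_k = ker ∂_k / im ∂_{k+1}, so:

  H_1: rank ker ∂_1 − rank ∂_2 = (27 − 8) − 18 = 1, and ∂_2 has invariant factor 2 > 1, so H_1 = Z ⊕ Z/2.

H_1 ≅ Z ⊕ Z/2.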